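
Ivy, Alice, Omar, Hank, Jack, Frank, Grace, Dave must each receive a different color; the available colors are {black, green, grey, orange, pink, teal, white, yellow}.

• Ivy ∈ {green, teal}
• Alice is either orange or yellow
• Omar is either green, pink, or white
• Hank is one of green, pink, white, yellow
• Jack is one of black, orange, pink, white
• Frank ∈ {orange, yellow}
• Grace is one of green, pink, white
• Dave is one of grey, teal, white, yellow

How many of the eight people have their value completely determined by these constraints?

The 8 variables together cover exactly {black, green, grey, orange, pink, teal, white, yellow} — 8 values for 8 variables — and black appears only in Jack's list, so Jack = black.
Among the 7 still-open variables, grey fits only Dave (and all 7 values in {green, grey, orange, pink, teal, white, yellow} must be used), so Dave = grey.
The 6 still-open variables together cover exactly {green, orange, pink, teal, white, yellow} — 6 values for 6 variables — and teal appears only in Ivy's list, so Ivy = teal.
The 2 variables Alice and Frank are confined to {orange, yellow}, which locks those values in; drop them from Hank.
Determined: Ivy=teal, Jack=black, Dave=grey. The other people each still have more than one consistent value. That makes 3.

3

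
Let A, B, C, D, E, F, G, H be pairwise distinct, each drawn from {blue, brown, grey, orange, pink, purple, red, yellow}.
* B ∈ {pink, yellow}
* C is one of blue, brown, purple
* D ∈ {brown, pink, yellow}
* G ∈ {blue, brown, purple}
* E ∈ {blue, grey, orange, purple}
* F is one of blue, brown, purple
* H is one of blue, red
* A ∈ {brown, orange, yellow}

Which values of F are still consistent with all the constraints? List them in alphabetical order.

Among the 8 variables, grey fits only E (and all 8 values in {blue, brown, grey, orange, pink, purple, red, yellow} must be used), so E = grey.
The 7 still-open variables together cover exactly {blue, brown, orange, pink, purple, red, yellow} — 7 values for 7 variables — and orange appears only in A's list, so A = orange.
The 6 still-open variables together cover exactly {blue, brown, pink, purple, red, yellow} — 6 values for 6 variables — and red appears only in H's list, so H = red.
The 3 variables C, F, G are confined to {blue, brown, purple}, which locks those values in; drop them from D.
No further eliminations apply; F can still be any of blue, brown, purple.

blue, brown, purple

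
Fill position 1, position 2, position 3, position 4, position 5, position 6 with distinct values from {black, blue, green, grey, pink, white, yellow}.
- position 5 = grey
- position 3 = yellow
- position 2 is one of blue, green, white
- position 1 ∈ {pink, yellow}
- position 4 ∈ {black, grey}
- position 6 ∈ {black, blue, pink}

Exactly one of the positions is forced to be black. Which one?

position 3 must be yellow (only option left). So position 1 can't be yellow.
position 5 has just one choice, so position 5 = grey. Eliminate grey elsewhere: position 4.
So black goes to position 4.

position 4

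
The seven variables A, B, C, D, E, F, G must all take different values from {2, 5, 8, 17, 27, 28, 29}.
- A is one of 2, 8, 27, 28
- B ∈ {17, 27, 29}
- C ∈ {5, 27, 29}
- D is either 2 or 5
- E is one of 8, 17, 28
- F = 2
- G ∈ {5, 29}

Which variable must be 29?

F has just one choice, so F = 2. Remove 2 from A, D.
D has just one choice, so D = 5. Eliminate 5 elsewhere: C, G.
So 29 goes to G.

G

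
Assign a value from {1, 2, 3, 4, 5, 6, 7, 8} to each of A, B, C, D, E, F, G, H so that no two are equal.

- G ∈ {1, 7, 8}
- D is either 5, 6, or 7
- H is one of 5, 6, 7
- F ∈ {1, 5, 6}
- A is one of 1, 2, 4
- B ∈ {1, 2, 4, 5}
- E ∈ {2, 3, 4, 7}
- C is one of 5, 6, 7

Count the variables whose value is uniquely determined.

3

The 8 variables together cover exactly {1, 2, 3, 4, 5, 6, 7, 8} — 8 values for 8 variables — and 3 appears only in E's list, so E = 3.
The 7 still-open variables together cover exactly {1, 2, 4, 5, 6, 7, 8} — 7 values for 7 variables — and 8 appears only in G's list, so G = 8.
C, D, H share exactly the 3 values {5, 6, 7}; by pigeonhole those values go to them, so strike 5, 6, 7 from B, F.
F must be 1 (only option left). Remove 1 from A, B.
Determined: E=3, F=1, G=8. The other variables each still have more than one consistent value. That makes 3.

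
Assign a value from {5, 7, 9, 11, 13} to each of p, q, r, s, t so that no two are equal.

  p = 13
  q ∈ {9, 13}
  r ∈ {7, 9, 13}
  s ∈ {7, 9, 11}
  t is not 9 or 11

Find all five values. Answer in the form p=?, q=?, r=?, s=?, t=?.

p=13, q=9, r=7, s=11, t=5

p must be 13 (only option left). So q, r, t can't be 13.
q must be 9 (only option left). So r, s can't be 9.
r must be 7 (only option left). Remove 7 from s, t.
s has just one choice, so s = 11.
That leaves t = 5.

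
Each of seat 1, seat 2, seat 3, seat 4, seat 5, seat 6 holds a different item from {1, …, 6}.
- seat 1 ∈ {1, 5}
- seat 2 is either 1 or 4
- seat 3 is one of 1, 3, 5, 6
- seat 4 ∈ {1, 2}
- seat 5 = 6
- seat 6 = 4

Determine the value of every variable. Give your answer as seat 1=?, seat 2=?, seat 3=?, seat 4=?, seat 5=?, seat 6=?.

seat 1=5, seat 2=1, seat 3=3, seat 4=2, seat 5=6, seat 6=4

seat 5 has just one choice, so seat 5 = 6. Eliminate 6 elsewhere: seat 3.
seat 6's domain is down to {4}, so seat 6 = 4. Strike 4 from seat 2.
seat 2's domain is down to {1}, so seat 2 = 1. Remove 1 from seat 1, seat 3, seat 4.
seat 4's domain is down to {2}, so seat 4 = 2.
That leaves seat 1 = 5. Eliminate 5 elsewhere: seat 3.
seat 3's domain is down to {3}, so seat 3 = 3.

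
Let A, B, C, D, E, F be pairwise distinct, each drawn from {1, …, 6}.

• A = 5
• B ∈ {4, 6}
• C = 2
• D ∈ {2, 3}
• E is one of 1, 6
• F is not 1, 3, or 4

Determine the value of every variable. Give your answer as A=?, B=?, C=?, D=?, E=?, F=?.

A's domain is down to {5}, so A = 5. Remove 5 from F.
C's domain is down to {2}, so C = 2. Remove 2 from D, F.
D's domain is down to {3}, so D = 3.
F's domain is down to {6}, so F = 6. Strike 6 from B, E.
B has just one choice, so B = 4.
That leaves E = 1.

A=5, B=4, C=2, D=3, E=1, F=6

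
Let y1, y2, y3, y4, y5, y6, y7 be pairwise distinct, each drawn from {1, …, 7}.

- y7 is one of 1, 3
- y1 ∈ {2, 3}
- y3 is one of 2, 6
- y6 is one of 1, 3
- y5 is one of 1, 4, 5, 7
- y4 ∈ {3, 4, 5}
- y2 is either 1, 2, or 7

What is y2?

The 7 variables together cover exactly {1, 2, 3, 4, 5, 6, 7} — 7 values for 7 variables — and 6 appears only in y3's list, so y3 = 6.
The 2 variables y6 and y7 are confined to {1, 3}, which locks those values in; drop them from y1, y2, y4, y5.
y1's domain is down to {2}, so y1 = 2. Remove 2 from y2.
So y2 = 7.

7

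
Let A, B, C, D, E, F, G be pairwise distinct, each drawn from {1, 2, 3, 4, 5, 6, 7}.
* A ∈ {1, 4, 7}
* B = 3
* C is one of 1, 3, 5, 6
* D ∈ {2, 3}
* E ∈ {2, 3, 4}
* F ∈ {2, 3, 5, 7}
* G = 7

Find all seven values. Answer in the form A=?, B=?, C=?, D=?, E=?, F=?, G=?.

B has just one choice, so B = 3. Strike 3 from C, D, E, F.
D's domain is down to {2}, so D = 2. Eliminate 2 elsewhere: E, F.
E has just one choice, so E = 4. Remove 4 from A.
G has just one choice, so G = 7. Strike 7 from A, F.
A must be 1 (only option left). Strike 1 from C.
F's domain is down to {5}, so F = 5. So C can't be 5.
C must be 6 (only option left).

A=1, B=3, C=6, D=2, E=4, F=5, G=7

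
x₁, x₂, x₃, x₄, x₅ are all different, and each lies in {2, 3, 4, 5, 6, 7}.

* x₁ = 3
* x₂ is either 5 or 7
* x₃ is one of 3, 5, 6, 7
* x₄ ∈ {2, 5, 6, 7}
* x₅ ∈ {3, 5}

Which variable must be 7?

x₁ has just one choice, so x₁ = 3. Remove 3 from x₃, x₅.
x₅ must be 5 (only option left). So x₂, x₃, x₄ can't be 5.
So 7 goes to x₂.

x₂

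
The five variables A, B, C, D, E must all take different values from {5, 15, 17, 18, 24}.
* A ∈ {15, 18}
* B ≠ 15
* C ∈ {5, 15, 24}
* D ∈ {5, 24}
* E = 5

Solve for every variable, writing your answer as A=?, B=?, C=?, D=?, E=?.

E's domain is down to {5}, so E = 5. Strike 5 from B, C, D.
That leaves D = 24. So B, C can't be 24.
C has just one choice, so C = 15. Eliminate 15 elsewhere: A.
A has just one choice, so A = 18. Remove 18 from B.
That leaves B = 17.

A=18, B=17, C=15, D=24, E=5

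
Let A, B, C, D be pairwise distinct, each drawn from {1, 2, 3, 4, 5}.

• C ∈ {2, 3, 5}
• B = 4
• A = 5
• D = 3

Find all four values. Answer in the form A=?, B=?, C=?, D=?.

A's domain is down to {5}, so A = 5. Remove 5 from C.
B has just one choice, so B = 4.
D has just one choice, so D = 3. So C can't be 3.
C has just one choice, so C = 2.

A=5, B=4, C=2, D=3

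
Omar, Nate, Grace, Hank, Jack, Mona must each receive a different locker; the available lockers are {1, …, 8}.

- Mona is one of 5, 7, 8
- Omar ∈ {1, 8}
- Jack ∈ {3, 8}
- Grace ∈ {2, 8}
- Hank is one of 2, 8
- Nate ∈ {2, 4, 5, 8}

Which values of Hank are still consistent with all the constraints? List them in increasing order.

2, 8

The 2 variables Grace and Hank are confined to {2, 8}, which locks those values in; drop them from Omar, Nate, Jack, Mona.
Omar's domain is down to {1}, so Omar = 1.
Jack has just one choice, so Jack = 3.
No further eliminations apply; Hank can still be any of 2, 8.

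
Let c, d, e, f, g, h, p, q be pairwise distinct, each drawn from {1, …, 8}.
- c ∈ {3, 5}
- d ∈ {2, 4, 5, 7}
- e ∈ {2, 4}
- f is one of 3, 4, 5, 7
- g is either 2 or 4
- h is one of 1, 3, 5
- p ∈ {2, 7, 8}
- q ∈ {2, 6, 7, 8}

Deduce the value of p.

8

The 8 variables draw from only 8 values {1, 2, 3, 4, 5, 6, 7, 8}, so each is used; only h can be 1, hence h = 1.
The 7 still-open variables draw from only 7 values {2, 3, 4, 5, 6, 7, 8}, so each is used; only q can be 6, hence q = 6.
The 6 still-open variables draw from only 6 values {2, 3, 4, 5, 7, 8}, so each is used; only p can be 8, hence p = 8.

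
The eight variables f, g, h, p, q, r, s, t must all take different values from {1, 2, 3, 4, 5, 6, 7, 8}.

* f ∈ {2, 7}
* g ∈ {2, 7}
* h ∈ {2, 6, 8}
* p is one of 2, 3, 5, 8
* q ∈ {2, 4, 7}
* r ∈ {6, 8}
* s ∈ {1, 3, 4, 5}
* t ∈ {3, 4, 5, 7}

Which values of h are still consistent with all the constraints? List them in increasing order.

6, 8

The 8 variables draw from only 8 values {1, 2, 3, 4, 5, 6, 7, 8}, so each is used; only s can be 1, hence s = 1.
The 2 variables f and g are confined to {2, 7}, which locks those values in; drop them from h, p, q, t.
That leaves q = 4. Remove 4 from t.
h and r share exactly the 2 values {6, 8}; by pigeonhole those values go to them, so strike 6, 8 from p.
No further eliminations apply; h can still be any of 6, 8.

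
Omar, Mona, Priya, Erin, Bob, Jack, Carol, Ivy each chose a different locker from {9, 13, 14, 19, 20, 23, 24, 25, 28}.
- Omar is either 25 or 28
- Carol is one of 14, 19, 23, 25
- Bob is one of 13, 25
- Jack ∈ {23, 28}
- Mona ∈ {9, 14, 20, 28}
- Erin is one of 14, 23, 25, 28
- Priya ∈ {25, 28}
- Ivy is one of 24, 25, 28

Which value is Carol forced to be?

19

Omar and Priya share exactly the 2 values {25, 28}; by pigeonhole those values go to them, so strike 25, 28 from Mona, Erin, Bob, Jack, Carol, Ivy.
Bob has just one choice, so Bob = 13.
Jack has just one choice, so Jack = 23. Eliminate 23 elsewhere: Erin, Carol.
Ivy's domain is down to {24}, so Ivy = 24.
Erin has just one choice, so Erin = 14. Eliminate 14 elsewhere: Mona, Carol.
So Carol = 19.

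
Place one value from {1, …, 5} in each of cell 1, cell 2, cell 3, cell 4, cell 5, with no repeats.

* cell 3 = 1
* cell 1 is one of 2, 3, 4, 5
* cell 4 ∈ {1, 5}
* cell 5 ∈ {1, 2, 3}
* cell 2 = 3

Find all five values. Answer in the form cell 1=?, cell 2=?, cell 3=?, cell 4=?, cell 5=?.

cell 1=4, cell 2=3, cell 3=1, cell 4=5, cell 5=2

cell 2 has just one choice, so cell 2 = 3. Remove 3 from cell 1, cell 5.
cell 3 must be 1 (only option left). Remove 1 from cell 4, cell 5.
cell 4's domain is down to {5}, so cell 4 = 5. Strike 5 from cell 1.
That leaves cell 5 = 2. So cell 1 can't be 2.
cell 1 has just one choice, so cell 1 = 4.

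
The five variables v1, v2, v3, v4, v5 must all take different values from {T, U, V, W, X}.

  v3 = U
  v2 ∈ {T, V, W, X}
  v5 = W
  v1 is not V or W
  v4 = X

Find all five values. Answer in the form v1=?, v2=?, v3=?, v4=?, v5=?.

v1=T, v2=V, v3=U, v4=X, v5=W

v3 has just one choice, so v3 = U. Eliminate U elsewhere: v1.
v4 must be X (only option left). So v1, v2 can't be X.
v5 must be W (only option left). Eliminate W elsewhere: v2.
That leaves v1 = T. Strike T from v2.
v2 must be V (only option left).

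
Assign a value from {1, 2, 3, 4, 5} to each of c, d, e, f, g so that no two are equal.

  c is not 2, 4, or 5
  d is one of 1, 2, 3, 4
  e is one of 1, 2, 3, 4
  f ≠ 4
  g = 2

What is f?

5

g has just one choice, so g = 2. Eliminate 2 elsewhere: d, e, f.
The 4 still-open variables draw from only 4 values {1, 3, 4, 5}, so each is used; only f can be 5, hence f = 5.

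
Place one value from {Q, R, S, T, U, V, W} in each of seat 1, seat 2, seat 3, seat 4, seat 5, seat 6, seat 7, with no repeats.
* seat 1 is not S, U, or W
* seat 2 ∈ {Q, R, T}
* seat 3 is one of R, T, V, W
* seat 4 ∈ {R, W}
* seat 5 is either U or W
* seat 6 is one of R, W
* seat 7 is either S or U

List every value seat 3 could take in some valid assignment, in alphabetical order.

The 7 variables draw from only 7 values {Q, R, S, T, U, V, W}, so each is used; only seat 7 can be S, hence seat 7 = S.
The 6 still-open variables together cover exactly {Q, R, T, U, V, W} — 6 values for 6 variables — and U appears only in seat 5's list, so seat 5 = U.
seat 4 and seat 6 share exactly the 2 values {R, W}; by pigeonhole those values go to them, so strike R, W from seat 1, seat 2, seat 3.
No further eliminations apply; seat 3 can still be any of T, V.

T, V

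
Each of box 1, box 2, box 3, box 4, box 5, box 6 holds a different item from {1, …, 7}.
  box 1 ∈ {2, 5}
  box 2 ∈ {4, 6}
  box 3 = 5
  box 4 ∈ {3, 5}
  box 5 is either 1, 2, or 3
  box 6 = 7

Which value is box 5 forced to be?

box 3's domain is down to {5}, so box 3 = 5. Strike 5 from box 1, box 4.
box 4 must be 3 (only option left). Eliminate 3 elsewhere: box 5.
That leaves box 6 = 7.
box 1's domain is down to {2}, so box 1 = 2. So box 5 can't be 2.
So box 5 = 1.

1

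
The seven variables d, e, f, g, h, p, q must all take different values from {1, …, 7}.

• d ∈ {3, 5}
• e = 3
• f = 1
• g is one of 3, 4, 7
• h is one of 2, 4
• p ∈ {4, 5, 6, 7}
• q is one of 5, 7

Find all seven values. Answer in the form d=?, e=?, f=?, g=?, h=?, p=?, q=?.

d=5, e=3, f=1, g=4, h=2, p=6, q=7

e's domain is down to {3}, so e = 3. Strike 3 from d, g.
That leaves f = 1.
That leaves d = 5. Eliminate 5 elsewhere: p, q.
q's domain is down to {7}, so q = 7. Eliminate 7 elsewhere: g, p.
g has just one choice, so g = 4. Strike 4 from h, p.
h's domain is down to {2}, so h = 2.
That leaves p = 6.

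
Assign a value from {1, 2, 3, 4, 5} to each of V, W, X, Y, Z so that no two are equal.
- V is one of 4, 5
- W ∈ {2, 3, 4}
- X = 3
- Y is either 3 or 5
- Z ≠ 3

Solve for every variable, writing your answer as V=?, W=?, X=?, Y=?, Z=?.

V=4, W=2, X=3, Y=5, Z=1

X's domain is down to {3}, so X = 3. Remove 3 from W, Y.
Y must be 5 (only option left). So V, Z can't be 5.
V must be 4 (only option left). Remove 4 from W, Z.
W has just one choice, so W = 2. Eliminate 2 elsewhere: Z.
Z has just one choice, so Z = 1.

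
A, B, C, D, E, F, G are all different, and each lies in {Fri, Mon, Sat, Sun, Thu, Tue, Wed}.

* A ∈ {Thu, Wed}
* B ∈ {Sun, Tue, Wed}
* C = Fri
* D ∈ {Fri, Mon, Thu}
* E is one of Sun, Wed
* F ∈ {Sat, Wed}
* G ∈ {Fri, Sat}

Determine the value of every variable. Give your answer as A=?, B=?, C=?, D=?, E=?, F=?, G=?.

A=Thu, B=Tue, C=Fri, D=Mon, E=Sun, F=Wed, G=Sat

C's domain is down to {Fri}, so C = Fri. So D, G can't be Fri.
G's domain is down to {Sat}, so G = Sat. Remove Sat from F.
F has just one choice, so F = Wed. Remove Wed from A, B, E.
A must be Thu (only option left). Eliminate Thu elsewhere: D.
D must be Mon (only option left).
E's domain is down to {Sun}, so E = Sun. So B can't be Sun.
B has just one choice, so B = Tue.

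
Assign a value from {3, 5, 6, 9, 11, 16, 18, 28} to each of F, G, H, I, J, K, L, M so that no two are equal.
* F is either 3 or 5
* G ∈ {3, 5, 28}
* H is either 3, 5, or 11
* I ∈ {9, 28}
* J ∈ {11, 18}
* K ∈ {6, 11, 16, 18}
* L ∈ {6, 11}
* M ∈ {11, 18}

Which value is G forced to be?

28

The 8 variables together cover exactly {3, 5, 6, 9, 11, 16, 18, 28} — 8 values for 8 variables — and 9 appears only in I's list, so I = 9.
The 7 still-open variables draw from only 7 values {3, 5, 6, 11, 16, 18, 28}, so each is used; only K can be 16, hence K = 16.
The 6 still-open variables together cover exactly {3, 5, 6, 11, 18, 28} — 6 values for 6 variables — and 6 appears only in L's list, so L = 6.
The 5 still-open variables draw from only 5 values {3, 5, 11, 18, 28}, so each is used; only G can be 28, hence G = 28.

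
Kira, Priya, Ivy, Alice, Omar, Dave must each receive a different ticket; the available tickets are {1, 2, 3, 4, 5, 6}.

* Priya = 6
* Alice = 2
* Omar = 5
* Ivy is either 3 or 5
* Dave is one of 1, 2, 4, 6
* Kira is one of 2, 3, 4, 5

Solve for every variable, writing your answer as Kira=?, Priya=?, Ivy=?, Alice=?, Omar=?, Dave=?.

Priya's domain is down to {6}, so Priya = 6. Eliminate 6 elsewhere: Dave.
Alice's domain is down to {2}, so Alice = 2. Strike 2 from Kira, Dave.
Omar has just one choice, so Omar = 5. Strike 5 from Kira, Ivy.
Ivy must be 3 (only option left). Remove 3 from Kira.
Kira's domain is down to {4}, so Kira = 4. Eliminate 4 elsewhere: Dave.
Dave has just one choice, so Dave = 1.

Kira=4, Priya=6, Ivy=3, Alice=2, Omar=5, Dave=1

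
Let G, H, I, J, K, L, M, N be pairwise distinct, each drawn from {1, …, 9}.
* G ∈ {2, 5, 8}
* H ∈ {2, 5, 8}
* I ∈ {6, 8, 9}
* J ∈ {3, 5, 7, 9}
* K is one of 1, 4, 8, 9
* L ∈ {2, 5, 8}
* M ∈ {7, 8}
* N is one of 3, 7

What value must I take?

6

G, H, L between them cover only {2, 5, 8} — a naked triple. Remove those values from I, J, K, M.
M must be 7 (only option left). Remove 7 from J, N.
N has just one choice, so N = 3. So J can't be 3.
That leaves J = 9. Remove 9 from I, K.
So I = 6.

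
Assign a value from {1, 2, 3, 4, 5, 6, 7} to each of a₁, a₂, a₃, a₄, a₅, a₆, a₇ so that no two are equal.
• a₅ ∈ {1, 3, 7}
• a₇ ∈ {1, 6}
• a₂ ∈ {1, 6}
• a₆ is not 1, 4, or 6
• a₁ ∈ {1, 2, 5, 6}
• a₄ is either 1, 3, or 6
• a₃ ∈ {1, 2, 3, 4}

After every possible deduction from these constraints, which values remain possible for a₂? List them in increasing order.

1, 6

Among the 7 variables, 4 fits only a₃ (and all 7 values in {1, 2, 3, 4, 5, 6, 7} must be used), so a₃ = 4.
a₂ and a₇ between them cover only {1, 6} — a naked pair. Remove those values from a₁, a₄, a₅.
a₄'s domain is down to {3}, so a₄ = 3. Strike 3 from a₅, a₆.
a₅'s domain is down to {7}, so a₅ = 7. Strike 7 from a₆.
No further eliminations apply; a₂ can still be any of 1, 6.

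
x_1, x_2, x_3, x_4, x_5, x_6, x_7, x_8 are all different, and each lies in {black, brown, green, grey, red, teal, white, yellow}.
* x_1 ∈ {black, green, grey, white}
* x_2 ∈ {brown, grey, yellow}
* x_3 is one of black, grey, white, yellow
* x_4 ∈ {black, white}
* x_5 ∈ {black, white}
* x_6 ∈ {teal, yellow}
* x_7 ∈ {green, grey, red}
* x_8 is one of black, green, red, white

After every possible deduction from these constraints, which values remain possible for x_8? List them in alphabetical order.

Among the 8 variables, brown fits only x_2 (and all 8 values in {black, brown, green, grey, red, teal, white, yellow} must be used), so x_2 = brown.
The 7 still-open variables draw from only 7 values {black, green, grey, red, teal, white, yellow}, so each is used; only x_6 can be teal, hence x_6 = teal.
The 6 still-open variables together cover exactly {black, green, grey, red, white, yellow} — 6 values for 6 variables — and yellow appears only in x_3's list, so x_3 = yellow.
x_4 and x_5 between them cover only {black, white} — a naked pair. Remove those values from x_1, x_8.
No further eliminations apply; x_8 can still be any of green, red.

green, red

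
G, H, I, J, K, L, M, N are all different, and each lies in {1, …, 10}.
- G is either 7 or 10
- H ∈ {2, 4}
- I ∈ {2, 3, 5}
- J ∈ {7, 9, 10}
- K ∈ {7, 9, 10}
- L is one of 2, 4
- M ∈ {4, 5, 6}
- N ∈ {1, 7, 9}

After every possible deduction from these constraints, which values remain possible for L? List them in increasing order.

H and L between them cover only {2, 4} — a naked pair. Remove those values from I, M.
G, J, K share exactly the 3 values {7, 9, 10}; by pigeonhole those values go to them, so strike 7, 9, 10 from N.
That leaves N = 1.
No further eliminations apply; L can still be any of 2, 4.

2, 4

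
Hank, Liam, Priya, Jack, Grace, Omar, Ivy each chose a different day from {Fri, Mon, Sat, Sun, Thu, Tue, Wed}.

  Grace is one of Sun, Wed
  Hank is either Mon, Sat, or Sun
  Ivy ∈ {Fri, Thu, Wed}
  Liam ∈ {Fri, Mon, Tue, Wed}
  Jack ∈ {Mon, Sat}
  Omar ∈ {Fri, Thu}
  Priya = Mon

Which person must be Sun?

Priya has just one choice, so Priya = Mon. Eliminate Mon elsewhere: Hank, Liam, Jack.
Jack must be Sat (only option left). Remove Sat from Hank.
So Sun goes to Hank.

Hank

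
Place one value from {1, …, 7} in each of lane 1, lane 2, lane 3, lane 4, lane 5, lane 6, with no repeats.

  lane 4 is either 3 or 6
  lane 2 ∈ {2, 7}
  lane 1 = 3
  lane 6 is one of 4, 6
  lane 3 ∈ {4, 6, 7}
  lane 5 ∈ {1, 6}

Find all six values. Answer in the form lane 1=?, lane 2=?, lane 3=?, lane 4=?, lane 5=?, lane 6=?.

lane 1=3, lane 2=2, lane 3=7, lane 4=6, lane 5=1, lane 6=4

lane 1 must be 3 (only option left). Strike 3 from lane 4.
lane 4's domain is down to {6}, so lane 4 = 6. Strike 6 from lane 3, lane 5, lane 6.
lane 5 must be 1 (only option left).
lane 6's domain is down to {4}, so lane 6 = 4. Strike 4 from lane 3.
That leaves lane 3 = 7. So lane 2 can't be 7.
lane 2's domain is down to {2}, so lane 2 = 2.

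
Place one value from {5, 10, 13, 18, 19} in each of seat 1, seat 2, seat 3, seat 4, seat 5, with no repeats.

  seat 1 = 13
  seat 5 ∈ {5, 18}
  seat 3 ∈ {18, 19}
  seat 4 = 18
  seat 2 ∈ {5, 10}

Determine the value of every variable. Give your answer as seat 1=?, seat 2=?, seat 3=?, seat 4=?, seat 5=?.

seat 1's domain is down to {13}, so seat 1 = 13.
seat 4's domain is down to {18}, so seat 4 = 18. Strike 18 from seat 3, seat 5.
seat 5's domain is down to {5}, so seat 5 = 5. Strike 5 from seat 2.
seat 2 must be 10 (only option left).
seat 3 has just one choice, so seat 3 = 19.

seat 1=13, seat 2=10, seat 3=19, seat 4=18, seat 5=5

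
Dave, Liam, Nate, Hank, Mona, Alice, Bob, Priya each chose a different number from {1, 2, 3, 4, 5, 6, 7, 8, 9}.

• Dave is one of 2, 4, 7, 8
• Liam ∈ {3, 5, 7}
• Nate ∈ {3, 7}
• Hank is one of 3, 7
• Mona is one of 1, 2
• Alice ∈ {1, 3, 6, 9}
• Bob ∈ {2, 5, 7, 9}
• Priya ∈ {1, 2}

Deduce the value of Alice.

The 2 variables Nate and Hank are confined to {3, 7}, which locks those values in; drop them from Dave, Liam, Alice, Bob.
Liam must be 5 (only option left). Eliminate 5 elsewhere: Bob.
Mona and Priya share exactly the 2 values {1, 2}; by pigeonhole those values go to them, so strike 1, 2 from Dave, Alice, Bob.
Bob's domain is down to {9}, so Bob = 9. Eliminate 9 elsewhere: Alice.
So Alice = 6.

6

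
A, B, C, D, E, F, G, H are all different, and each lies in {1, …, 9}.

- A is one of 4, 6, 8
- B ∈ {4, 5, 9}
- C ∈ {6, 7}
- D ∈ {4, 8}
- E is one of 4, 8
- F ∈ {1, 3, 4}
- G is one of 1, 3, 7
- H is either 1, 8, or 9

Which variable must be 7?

C

The 8 variables draw from only 8 values {1, 3, 4, 5, 6, 7, 8, 9}, so each is used; only B can be 5, hence B = 5.
The 7 still-open variables draw from only 7 values {1, 3, 4, 6, 7, 8, 9}, so each is used; only H can be 9, hence H = 9.
The 2 variables D and E are confined to {4, 8}, which locks those values in; drop them from A, F.
A must be 6 (only option left). Eliminate 6 elsewhere: C.
So 7 goes to C.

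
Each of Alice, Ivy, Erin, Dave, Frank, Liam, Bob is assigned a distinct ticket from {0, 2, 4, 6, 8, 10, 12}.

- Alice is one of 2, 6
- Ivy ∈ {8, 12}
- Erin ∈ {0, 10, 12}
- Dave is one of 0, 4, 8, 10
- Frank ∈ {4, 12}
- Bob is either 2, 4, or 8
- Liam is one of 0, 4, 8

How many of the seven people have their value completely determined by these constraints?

Among the 7 variables, 6 fits only Alice (and all 7 values in {0, 2, 4, 6, 8, 10, 12} must be used), so Alice = 6.
The 6 still-open variables together cover exactly {0, 2, 4, 8, 10, 12} — 6 values for 6 variables — and 2 appears only in Bob's list, so Bob = 2.
Determined: Alice=6, Bob=2. The other people each still have more than one consistent value. That makes 2.

2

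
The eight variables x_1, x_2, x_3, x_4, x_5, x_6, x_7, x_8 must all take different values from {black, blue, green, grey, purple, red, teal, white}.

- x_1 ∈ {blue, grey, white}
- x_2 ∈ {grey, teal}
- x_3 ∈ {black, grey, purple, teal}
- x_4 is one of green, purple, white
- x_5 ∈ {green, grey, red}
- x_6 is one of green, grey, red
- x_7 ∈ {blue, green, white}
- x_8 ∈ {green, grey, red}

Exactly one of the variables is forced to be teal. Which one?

Among the 8 variables, black fits only x_3 (and all 8 values in {black, blue, green, grey, purple, red, teal, white} must be used), so x_3 = black.
The 7 still-open variables draw from only 7 values {blue, green, grey, purple, red, teal, white}, so each is used; only x_4 can be purple, hence x_4 = purple.
The 6 still-open variables draw from only 6 values {blue, green, grey, red, teal, white}, so each is used; only x_2 can be teal, hence x_2 = teal.

x_2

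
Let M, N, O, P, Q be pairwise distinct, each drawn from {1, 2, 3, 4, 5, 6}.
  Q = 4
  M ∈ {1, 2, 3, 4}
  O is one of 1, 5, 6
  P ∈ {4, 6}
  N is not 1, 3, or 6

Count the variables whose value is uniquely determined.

Q has just one choice, so Q = 4. Eliminate 4 elsewhere: M, N, P.
That leaves P = 6. Strike 6 from O.
Determined: P=6, Q=4. The other variables each still have more than one consistent value. That makes 2.

2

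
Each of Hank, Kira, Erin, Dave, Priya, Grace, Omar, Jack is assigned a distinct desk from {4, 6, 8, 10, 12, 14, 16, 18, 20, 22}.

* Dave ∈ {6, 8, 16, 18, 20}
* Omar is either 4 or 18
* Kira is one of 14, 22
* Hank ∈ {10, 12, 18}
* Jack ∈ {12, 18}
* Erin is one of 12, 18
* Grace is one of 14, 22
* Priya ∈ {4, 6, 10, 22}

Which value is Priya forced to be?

6

Kira and Grace between them cover only {14, 22} — a naked pair. Remove those values from Priya.
The 2 variables Erin and Jack are confined to {12, 18}, which locks those values in; drop them from Hank, Dave, Omar.
Hank has just one choice, so Hank = 10. Remove 10 from Priya.
Omar has just one choice, so Omar = 4. Remove 4 from Priya.
So Priya = 6.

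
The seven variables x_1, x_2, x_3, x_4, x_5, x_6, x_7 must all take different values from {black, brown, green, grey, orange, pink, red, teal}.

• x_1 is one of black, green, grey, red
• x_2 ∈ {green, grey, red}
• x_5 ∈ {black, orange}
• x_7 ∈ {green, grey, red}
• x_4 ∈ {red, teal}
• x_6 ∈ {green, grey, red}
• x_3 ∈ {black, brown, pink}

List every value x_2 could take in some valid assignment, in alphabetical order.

x_2, x_6, x_7 between them cover only {green, grey, red} — a naked triple. Remove those values from x_1, x_4.
x_1 must be black (only option left). Strike black from x_3, x_5.
x_4's domain is down to {teal}, so x_4 = teal.
x_5 has just one choice, so x_5 = orange.
No further eliminations apply; x_2 can still be any of green, grey, red.

green, grey, red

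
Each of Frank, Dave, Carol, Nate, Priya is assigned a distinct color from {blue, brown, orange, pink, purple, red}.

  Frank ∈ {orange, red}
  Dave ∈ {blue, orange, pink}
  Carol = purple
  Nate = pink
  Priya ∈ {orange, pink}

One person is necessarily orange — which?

Carol's domain is down to {purple}, so Carol = purple.
Nate's domain is down to {pink}, so Nate = pink. So Dave, Priya can't be pink.
So orange goes to Priya.

Priya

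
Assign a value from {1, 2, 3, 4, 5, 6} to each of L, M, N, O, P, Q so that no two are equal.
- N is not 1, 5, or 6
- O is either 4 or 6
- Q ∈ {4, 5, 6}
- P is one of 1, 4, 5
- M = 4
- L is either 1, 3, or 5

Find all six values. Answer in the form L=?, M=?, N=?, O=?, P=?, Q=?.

M's domain is down to {4}, so M = 4. So N, O, P, Q can't be 4.
O has just one choice, so O = 6. Eliminate 6 elsewhere: Q.
That leaves Q = 5. Strike 5 from L, P.
P has just one choice, so P = 1. Remove 1 from L.
L's domain is down to {3}, so L = 3. Strike 3 from N.
N has just one choice, so N = 2.

L=3, M=4, N=2, O=6, P=1, Q=5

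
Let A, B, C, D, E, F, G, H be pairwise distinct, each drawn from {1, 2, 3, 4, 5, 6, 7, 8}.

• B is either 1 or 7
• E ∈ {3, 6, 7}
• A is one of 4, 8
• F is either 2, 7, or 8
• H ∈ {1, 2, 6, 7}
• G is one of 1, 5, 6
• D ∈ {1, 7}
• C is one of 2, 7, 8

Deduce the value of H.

6

The 8 variables together cover exactly {1, 2, 3, 4, 5, 6, 7, 8} — 8 values for 8 variables — and 3 appears only in E's list, so E = 3.
The 7 still-open variables together cover exactly {1, 2, 4, 5, 6, 7, 8} — 7 values for 7 variables — and 4 appears only in A's list, so A = 4.
Among the 6 still-open variables, 5 fits only G (and all 6 values in {1, 2, 5, 6, 7, 8} must be used), so G = 5.
The 5 still-open variables together cover exactly {1, 2, 6, 7, 8} — 5 values for 5 variables — and 6 appears only in H's list, so H = 6.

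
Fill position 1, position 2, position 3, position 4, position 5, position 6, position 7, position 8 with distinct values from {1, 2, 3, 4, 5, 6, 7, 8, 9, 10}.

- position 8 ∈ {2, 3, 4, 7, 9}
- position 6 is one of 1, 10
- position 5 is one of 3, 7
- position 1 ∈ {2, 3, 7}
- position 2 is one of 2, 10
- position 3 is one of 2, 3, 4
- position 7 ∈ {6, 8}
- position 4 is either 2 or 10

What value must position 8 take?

9

position 2 and position 4 share exactly the 2 values {2, 10}; by pigeonhole those values go to them, so strike 2, 10 from position 1, position 3, position 6, position 8.
position 6 must be 1 (only option left).
position 1 and position 5 between them cover only {3, 7} — a naked pair. Remove those values from position 3, position 8.
position 3's domain is down to {4}, so position 3 = 4. Remove 4 from position 8.
So position 8 = 9.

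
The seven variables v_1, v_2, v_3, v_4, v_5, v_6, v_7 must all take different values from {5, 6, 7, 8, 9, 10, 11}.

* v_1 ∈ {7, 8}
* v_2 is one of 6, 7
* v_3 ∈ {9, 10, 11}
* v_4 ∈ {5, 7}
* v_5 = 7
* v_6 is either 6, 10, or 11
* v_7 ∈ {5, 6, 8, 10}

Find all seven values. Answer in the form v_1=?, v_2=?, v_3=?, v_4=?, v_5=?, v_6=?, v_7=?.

v_1=8, v_2=6, v_3=9, v_4=5, v_5=7, v_6=11, v_7=10

v_5 must be 7 (only option left). So v_1, v_2, v_4 can't be 7.
That leaves v_1 = 8. Strike 8 from v_7.
v_2's domain is down to {6}, so v_2 = 6. Eliminate 6 elsewhere: v_6, v_7.
That leaves v_4 = 5. So v_7 can't be 5.
v_7 has just one choice, so v_7 = 10. Strike 10 from v_3, v_6.
v_6 must be 11 (only option left). Eliminate 11 elsewhere: v_3.
v_3's domain is down to {9}, so v_3 = 9.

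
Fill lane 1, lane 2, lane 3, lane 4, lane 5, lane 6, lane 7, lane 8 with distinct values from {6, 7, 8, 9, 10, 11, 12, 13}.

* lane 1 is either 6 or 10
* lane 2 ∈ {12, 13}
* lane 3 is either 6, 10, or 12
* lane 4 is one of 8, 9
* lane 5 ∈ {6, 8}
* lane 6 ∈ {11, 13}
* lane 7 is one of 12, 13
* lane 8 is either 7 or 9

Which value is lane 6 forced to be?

Among the 8 variables, 7 fits only lane 8 (and all 8 values in {6, 7, 8, 9, 10, 11, 12, 13} must be used), so lane 8 = 7.
Among the 7 still-open variables, 9 fits only lane 4 (and all 7 values in {6, 8, 9, 10, 11, 12, 13} must be used), so lane 4 = 9.
The 6 still-open variables draw from only 6 values {6, 8, 10, 11, 12, 13}, so each is used; only lane 5 can be 8, hence lane 5 = 8.
Among the 5 still-open variables, 11 fits only lane 6 (and all 5 values in {6, 10, 11, 12, 13} must be used), so lane 6 = 11.

11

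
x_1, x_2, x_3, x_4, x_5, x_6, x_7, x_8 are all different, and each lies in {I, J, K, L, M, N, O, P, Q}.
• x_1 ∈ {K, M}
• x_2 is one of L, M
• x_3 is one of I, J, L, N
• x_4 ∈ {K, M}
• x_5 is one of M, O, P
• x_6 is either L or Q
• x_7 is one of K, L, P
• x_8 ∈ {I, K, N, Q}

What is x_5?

x_1 and x_4 between them cover only {K, M} — a naked pair. Remove those values from x_2, x_5, x_7, x_8.
x_2's domain is down to {L}, so x_2 = L. Strike L from x_3, x_6, x_7.
x_6 has just one choice, so x_6 = Q. So x_8 can't be Q.
That leaves x_7 = P. Remove P from x_5.
So x_5 = O.

O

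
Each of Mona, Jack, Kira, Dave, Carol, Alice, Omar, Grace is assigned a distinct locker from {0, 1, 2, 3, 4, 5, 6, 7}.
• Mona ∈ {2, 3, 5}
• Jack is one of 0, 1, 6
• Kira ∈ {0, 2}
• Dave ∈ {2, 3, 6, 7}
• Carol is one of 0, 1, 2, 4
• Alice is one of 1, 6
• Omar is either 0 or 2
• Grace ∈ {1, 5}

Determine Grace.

5

The 8 variables together cover exactly {0, 1, 2, 3, 4, 5, 6, 7} — 8 values for 8 variables — and 4 appears only in Carol's list, so Carol = 4.
Among the 7 still-open variables, 7 fits only Dave (and all 7 values in {0, 1, 2, 3, 5, 6, 7} must be used), so Dave = 7.
Among the 6 still-open variables, 3 fits only Mona (and all 6 values in {0, 1, 2, 3, 5, 6} must be used), so Mona = 3.
The 5 still-open variables draw from only 5 values {0, 1, 2, 5, 6}, so each is used; only Grace can be 5, hence Grace = 5.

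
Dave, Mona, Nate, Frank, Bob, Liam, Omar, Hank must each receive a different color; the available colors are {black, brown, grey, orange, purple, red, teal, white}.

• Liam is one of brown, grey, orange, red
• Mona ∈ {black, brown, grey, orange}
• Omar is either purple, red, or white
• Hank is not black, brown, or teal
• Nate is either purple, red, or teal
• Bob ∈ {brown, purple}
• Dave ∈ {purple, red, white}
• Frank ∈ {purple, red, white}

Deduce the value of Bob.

brown

The 8 variables together cover exactly {black, brown, grey, orange, purple, red, teal, white} — 8 values for 8 variables — and black appears only in Mona's list, so Mona = black.
Among the 7 still-open variables, teal fits only Nate (and all 7 values in {brown, grey, orange, purple, red, teal, white} must be used), so Nate = teal.
The 3 variables Dave, Frank, Omar are confined to {purple, red, white}, which locks those values in; drop them from Bob, Liam, Hank.
So Bob = brown.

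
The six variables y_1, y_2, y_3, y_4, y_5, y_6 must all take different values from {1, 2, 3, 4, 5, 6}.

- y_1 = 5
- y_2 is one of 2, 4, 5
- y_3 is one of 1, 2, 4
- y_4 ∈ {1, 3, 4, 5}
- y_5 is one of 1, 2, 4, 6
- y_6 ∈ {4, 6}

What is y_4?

3

y_1 must be 5 (only option left). Eliminate 5 elsewhere: y_2, y_4.
Among the 5 still-open variables, 3 fits only y_4 (and all 5 values in {1, 2, 3, 4, 6} must be used), so y_4 = 3.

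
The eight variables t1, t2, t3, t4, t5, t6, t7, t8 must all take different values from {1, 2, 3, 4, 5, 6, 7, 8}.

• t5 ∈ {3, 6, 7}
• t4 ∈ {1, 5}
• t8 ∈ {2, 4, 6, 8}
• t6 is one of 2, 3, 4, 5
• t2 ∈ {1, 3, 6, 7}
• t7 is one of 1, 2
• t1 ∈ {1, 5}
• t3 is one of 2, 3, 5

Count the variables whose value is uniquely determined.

The 8 variables together cover exactly {1, 2, 3, 4, 5, 6, 7, 8} — 8 values for 8 variables — and 8 appears only in t8's list, so t8 = 8.
Among the 7 still-open variables, 4 fits only t6 (and all 7 values in {1, 2, 3, 4, 5, 6, 7} must be used), so t6 = 4.
The 2 variables t1 and t4 are confined to {1, 5}, which locks those values in; drop them from t2, t3, t7.
t7's domain is down to {2}, so t7 = 2. Eliminate 2 elsewhere: t3.
t3 has just one choice, so t3 = 3. So t2, t5 can't be 3.
Determined: t3=3, t6=4, t7=2, t8=8. The other variables each still have more than one consistent value. That makes 4.

4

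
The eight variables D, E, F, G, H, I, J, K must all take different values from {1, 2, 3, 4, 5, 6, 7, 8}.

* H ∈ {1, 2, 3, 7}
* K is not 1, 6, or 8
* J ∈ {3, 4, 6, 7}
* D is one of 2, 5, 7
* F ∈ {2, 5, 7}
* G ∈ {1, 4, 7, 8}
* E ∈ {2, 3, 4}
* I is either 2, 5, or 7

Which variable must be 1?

The 8 variables draw from only 8 values {1, 2, 3, 4, 5, 6, 7, 8}, so each is used; only J can be 6, hence J = 6.
The 7 still-open variables draw from only 7 values {1, 2, 3, 4, 5, 7, 8}, so each is used; only G can be 8, hence G = 8.
The 6 still-open variables together cover exactly {1, 2, 3, 4, 5, 7} — 6 values for 6 variables — and 1 appears only in H's list, so H = 1.

H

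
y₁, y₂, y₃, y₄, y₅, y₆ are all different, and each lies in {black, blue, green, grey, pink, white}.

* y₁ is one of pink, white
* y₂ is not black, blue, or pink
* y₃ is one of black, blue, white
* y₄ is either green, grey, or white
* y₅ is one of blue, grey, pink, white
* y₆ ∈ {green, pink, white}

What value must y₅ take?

blue

The 6 variables draw from only 6 values {black, blue, green, grey, pink, white}, so each is used; only y₃ can be black, hence y₃ = black.
Among the 5 still-open variables, blue fits only y₅ (and all 5 values in {blue, green, grey, pink, white} must be used), so y₅ = blue.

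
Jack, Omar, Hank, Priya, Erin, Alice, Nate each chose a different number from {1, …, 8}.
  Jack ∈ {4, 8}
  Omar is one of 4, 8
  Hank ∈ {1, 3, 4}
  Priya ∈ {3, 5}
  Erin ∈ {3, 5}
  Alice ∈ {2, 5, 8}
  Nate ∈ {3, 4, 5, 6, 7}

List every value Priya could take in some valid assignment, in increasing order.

The 2 variables Jack and Omar are confined to {4, 8}, which locks those values in; drop them from Hank, Alice, Nate.
Priya and Erin share exactly the 2 values {3, 5}; by pigeonhole those values go to them, so strike 3, 5 from Hank, Alice, Nate.
Hank's domain is down to {1}, so Hank = 1.
Alice must be 2 (only option left).
No further eliminations apply; Priya can still be any of 3, 5.

3, 5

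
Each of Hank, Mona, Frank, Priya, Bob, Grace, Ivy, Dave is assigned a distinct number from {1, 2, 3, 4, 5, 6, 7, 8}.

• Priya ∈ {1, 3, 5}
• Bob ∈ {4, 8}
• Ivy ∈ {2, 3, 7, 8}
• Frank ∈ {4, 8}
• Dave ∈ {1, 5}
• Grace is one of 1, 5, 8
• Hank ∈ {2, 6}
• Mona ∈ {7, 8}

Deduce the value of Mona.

The 8 variables draw from only 8 values {1, 2, 3, 4, 5, 6, 7, 8}, so each is used; only Hank can be 6, hence Hank = 6.
Among the 7 still-open variables, 2 fits only Ivy (and all 7 values in {1, 2, 3, 4, 5, 7, 8} must be used), so Ivy = 2.
The 6 still-open variables together cover exactly {1, 3, 4, 5, 7, 8} — 6 values for 6 variables — and 3 appears only in Priya's list, so Priya = 3.
The 5 still-open variables draw from only 5 values {1, 4, 5, 7, 8}, so each is used; only Mona can be 7, hence Mona = 7.

7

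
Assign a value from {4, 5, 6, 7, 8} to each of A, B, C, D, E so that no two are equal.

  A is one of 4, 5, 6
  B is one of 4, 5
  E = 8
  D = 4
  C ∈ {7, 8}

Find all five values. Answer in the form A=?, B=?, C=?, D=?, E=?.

D's domain is down to {4}, so D = 4. Eliminate 4 elsewhere: A, B.
E has just one choice, so E = 8. Strike 8 from C.
B has just one choice, so B = 5. So A can't be 5.
C must be 7 (only option left).
That leaves A = 6.

A=6, B=5, C=7, D=4, E=8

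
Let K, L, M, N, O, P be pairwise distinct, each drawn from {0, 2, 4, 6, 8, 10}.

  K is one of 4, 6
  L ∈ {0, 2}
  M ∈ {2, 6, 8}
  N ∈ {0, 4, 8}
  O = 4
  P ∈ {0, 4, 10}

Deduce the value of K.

6

O must be 4 (only option left). Remove 4 from K, N, P.
So K = 6.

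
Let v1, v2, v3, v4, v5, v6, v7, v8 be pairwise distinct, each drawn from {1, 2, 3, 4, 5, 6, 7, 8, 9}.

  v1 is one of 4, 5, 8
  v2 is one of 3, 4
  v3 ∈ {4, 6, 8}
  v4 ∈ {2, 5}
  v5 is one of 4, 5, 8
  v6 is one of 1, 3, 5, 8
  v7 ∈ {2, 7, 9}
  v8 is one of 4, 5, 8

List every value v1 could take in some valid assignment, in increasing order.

4, 5, 8

v1, v5, v8 between them cover only {4, 5, 8} — a naked triple. Remove those values from v2, v3, v4, v6.
v2's domain is down to {3}, so v2 = 3. Strike 3 from v6.
v3's domain is down to {6}, so v3 = 6.
v4 must be 2 (only option left). Remove 2 from v7.
That leaves v6 = 1.
No further eliminations apply; v1 can still be any of 4, 5, 8.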